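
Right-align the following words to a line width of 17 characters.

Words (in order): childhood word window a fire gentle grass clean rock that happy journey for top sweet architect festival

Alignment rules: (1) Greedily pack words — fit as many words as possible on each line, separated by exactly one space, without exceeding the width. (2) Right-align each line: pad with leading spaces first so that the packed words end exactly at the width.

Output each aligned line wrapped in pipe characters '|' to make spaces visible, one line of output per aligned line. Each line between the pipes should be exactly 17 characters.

Answer: |   childhood word|
|    window a fire|
|     gentle grass|
|  clean rock that|
|happy journey for|
|        top sweet|
|        architect|
|         festival|

Derivation:
Line 1: ['childhood', 'word'] (min_width=14, slack=3)
Line 2: ['window', 'a', 'fire'] (min_width=13, slack=4)
Line 3: ['gentle', 'grass'] (min_width=12, slack=5)
Line 4: ['clean', 'rock', 'that'] (min_width=15, slack=2)
Line 5: ['happy', 'journey', 'for'] (min_width=17, slack=0)
Line 6: ['top', 'sweet'] (min_width=9, slack=8)
Line 7: ['architect'] (min_width=9, slack=8)
Line 8: ['festival'] (min_width=8, slack=9)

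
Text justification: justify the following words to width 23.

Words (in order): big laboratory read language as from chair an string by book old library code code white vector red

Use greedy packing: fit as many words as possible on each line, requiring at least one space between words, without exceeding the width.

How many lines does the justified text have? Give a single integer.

Line 1: ['big', 'laboratory', 'read'] (min_width=19, slack=4)
Line 2: ['language', 'as', 'from', 'chair'] (min_width=22, slack=1)
Line 3: ['an', 'string', 'by', 'book', 'old'] (min_width=21, slack=2)
Line 4: ['library', 'code', 'code', 'white'] (min_width=23, slack=0)
Line 5: ['vector', 'red'] (min_width=10, slack=13)
Total lines: 5

Answer: 5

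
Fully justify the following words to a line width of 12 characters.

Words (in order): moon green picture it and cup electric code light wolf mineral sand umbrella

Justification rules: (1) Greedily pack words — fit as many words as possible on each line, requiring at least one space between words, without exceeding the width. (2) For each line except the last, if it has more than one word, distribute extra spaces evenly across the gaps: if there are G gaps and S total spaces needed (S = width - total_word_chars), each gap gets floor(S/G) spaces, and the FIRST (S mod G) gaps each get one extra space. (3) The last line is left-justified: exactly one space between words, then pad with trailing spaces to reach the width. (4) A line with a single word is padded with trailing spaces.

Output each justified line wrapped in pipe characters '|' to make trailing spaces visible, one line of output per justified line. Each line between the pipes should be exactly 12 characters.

Answer: |moon   green|
|picture   it|
|and      cup|
|electric    |
|code   light|
|wolf mineral|
|sand        |
|umbrella    |

Derivation:
Line 1: ['moon', 'green'] (min_width=10, slack=2)
Line 2: ['picture', 'it'] (min_width=10, slack=2)
Line 3: ['and', 'cup'] (min_width=7, slack=5)
Line 4: ['electric'] (min_width=8, slack=4)
Line 5: ['code', 'light'] (min_width=10, slack=2)
Line 6: ['wolf', 'mineral'] (min_width=12, slack=0)
Line 7: ['sand'] (min_width=4, slack=8)
Line 8: ['umbrella'] (min_width=8, slack=4)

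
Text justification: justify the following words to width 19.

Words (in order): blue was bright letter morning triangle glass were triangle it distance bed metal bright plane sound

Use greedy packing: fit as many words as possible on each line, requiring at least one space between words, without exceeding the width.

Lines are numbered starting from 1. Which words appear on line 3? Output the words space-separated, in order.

Line 1: ['blue', 'was', 'bright'] (min_width=15, slack=4)
Line 2: ['letter', 'morning'] (min_width=14, slack=5)
Line 3: ['triangle', 'glass', 'were'] (min_width=19, slack=0)
Line 4: ['triangle', 'it'] (min_width=11, slack=8)
Line 5: ['distance', 'bed', 'metal'] (min_width=18, slack=1)
Line 6: ['bright', 'plane', 'sound'] (min_width=18, slack=1)

Answer: triangle glass were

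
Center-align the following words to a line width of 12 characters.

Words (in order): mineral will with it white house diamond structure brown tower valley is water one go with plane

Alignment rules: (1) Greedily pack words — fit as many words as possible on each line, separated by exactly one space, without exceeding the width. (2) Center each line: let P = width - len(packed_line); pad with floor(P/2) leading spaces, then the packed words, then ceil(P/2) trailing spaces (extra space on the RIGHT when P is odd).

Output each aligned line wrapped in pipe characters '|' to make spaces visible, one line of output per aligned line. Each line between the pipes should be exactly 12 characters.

Answer: |mineral will|
|  with it   |
|white house |
|  diamond   |
| structure  |
|brown tower |
| valley is  |
|water one go|
| with plane |

Derivation:
Line 1: ['mineral', 'will'] (min_width=12, slack=0)
Line 2: ['with', 'it'] (min_width=7, slack=5)
Line 3: ['white', 'house'] (min_width=11, slack=1)
Line 4: ['diamond'] (min_width=7, slack=5)
Line 5: ['structure'] (min_width=9, slack=3)
Line 6: ['brown', 'tower'] (min_width=11, slack=1)
Line 7: ['valley', 'is'] (min_width=9, slack=3)
Line 8: ['water', 'one', 'go'] (min_width=12, slack=0)
Line 9: ['with', 'plane'] (min_width=10, slack=2)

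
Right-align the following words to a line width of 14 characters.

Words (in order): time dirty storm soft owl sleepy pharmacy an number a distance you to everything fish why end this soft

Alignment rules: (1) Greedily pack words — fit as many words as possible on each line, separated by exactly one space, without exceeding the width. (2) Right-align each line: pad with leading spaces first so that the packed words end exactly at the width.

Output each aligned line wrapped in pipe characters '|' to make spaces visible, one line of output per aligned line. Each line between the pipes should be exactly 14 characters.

Answer: |    time dirty|
|storm soft owl|
|        sleepy|
|   pharmacy an|
|      number a|
|  distance you|
| to everything|
|  fish why end|
|     this soft|

Derivation:
Line 1: ['time', 'dirty'] (min_width=10, slack=4)
Line 2: ['storm', 'soft', 'owl'] (min_width=14, slack=0)
Line 3: ['sleepy'] (min_width=6, slack=8)
Line 4: ['pharmacy', 'an'] (min_width=11, slack=3)
Line 5: ['number', 'a'] (min_width=8, slack=6)
Line 6: ['distance', 'you'] (min_width=12, slack=2)
Line 7: ['to', 'everything'] (min_width=13, slack=1)
Line 8: ['fish', 'why', 'end'] (min_width=12, slack=2)
Line 9: ['this', 'soft'] (min_width=9, slack=5)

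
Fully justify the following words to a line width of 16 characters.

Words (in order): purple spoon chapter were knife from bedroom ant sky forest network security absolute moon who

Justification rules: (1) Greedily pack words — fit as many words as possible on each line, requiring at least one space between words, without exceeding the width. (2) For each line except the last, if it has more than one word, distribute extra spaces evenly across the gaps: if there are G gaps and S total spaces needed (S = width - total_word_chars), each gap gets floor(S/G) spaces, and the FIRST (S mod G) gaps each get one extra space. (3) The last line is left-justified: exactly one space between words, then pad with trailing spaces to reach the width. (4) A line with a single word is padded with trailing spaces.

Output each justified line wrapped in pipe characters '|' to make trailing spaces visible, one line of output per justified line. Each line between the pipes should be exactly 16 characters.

Line 1: ['purple', 'spoon'] (min_width=12, slack=4)
Line 2: ['chapter', 'were'] (min_width=12, slack=4)
Line 3: ['knife', 'from'] (min_width=10, slack=6)
Line 4: ['bedroom', 'ant', 'sky'] (min_width=15, slack=1)
Line 5: ['forest', 'network'] (min_width=14, slack=2)
Line 6: ['security'] (min_width=8, slack=8)
Line 7: ['absolute', 'moon'] (min_width=13, slack=3)
Line 8: ['who'] (min_width=3, slack=13)

Answer: |purple     spoon|
|chapter     were|
|knife       from|
|bedroom  ant sky|
|forest   network|
|security        |
|absolute    moon|
|who             |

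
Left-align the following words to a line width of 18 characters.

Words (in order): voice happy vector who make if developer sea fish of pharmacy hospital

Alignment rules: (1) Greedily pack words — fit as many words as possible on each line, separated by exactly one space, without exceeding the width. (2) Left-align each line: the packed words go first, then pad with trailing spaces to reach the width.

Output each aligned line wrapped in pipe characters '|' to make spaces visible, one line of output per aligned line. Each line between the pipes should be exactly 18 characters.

Line 1: ['voice', 'happy', 'vector'] (min_width=18, slack=0)
Line 2: ['who', 'make', 'if'] (min_width=11, slack=7)
Line 3: ['developer', 'sea', 'fish'] (min_width=18, slack=0)
Line 4: ['of', 'pharmacy'] (min_width=11, slack=7)
Line 5: ['hospital'] (min_width=8, slack=10)

Answer: |voice happy vector|
|who make if       |
|developer sea fish|
|of pharmacy       |
|hospital          |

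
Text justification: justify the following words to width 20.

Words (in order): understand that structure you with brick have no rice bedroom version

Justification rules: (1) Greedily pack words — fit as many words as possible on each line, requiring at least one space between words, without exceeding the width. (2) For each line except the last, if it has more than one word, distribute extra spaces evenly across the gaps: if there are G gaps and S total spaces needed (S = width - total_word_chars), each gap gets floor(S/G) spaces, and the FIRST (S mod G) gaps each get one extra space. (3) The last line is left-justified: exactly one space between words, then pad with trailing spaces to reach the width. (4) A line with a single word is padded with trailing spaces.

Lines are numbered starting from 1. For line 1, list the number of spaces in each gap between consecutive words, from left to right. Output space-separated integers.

Line 1: ['understand', 'that'] (min_width=15, slack=5)
Line 2: ['structure', 'you', 'with'] (min_width=18, slack=2)
Line 3: ['brick', 'have', 'no', 'rice'] (min_width=18, slack=2)
Line 4: ['bedroom', 'version'] (min_width=15, slack=5)

Answer: 6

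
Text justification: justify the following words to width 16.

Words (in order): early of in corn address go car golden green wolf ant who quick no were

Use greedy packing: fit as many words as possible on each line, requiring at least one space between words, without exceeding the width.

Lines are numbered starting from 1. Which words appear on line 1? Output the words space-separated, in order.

Answer: early of in corn

Derivation:
Line 1: ['early', 'of', 'in', 'corn'] (min_width=16, slack=0)
Line 2: ['address', 'go', 'car'] (min_width=14, slack=2)
Line 3: ['golden', 'green'] (min_width=12, slack=4)
Line 4: ['wolf', 'ant', 'who'] (min_width=12, slack=4)
Line 5: ['quick', 'no', 'were'] (min_width=13, slack=3)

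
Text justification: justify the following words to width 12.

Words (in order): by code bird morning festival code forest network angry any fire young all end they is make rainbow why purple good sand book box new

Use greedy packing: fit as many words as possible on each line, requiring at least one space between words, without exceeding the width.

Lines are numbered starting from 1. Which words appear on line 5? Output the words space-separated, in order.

Line 1: ['by', 'code', 'bird'] (min_width=12, slack=0)
Line 2: ['morning'] (min_width=7, slack=5)
Line 3: ['festival'] (min_width=8, slack=4)
Line 4: ['code', 'forest'] (min_width=11, slack=1)
Line 5: ['network'] (min_width=7, slack=5)
Line 6: ['angry', 'any'] (min_width=9, slack=3)
Line 7: ['fire', 'young'] (min_width=10, slack=2)
Line 8: ['all', 'end', 'they'] (min_width=12, slack=0)
Line 9: ['is', 'make'] (min_width=7, slack=5)
Line 10: ['rainbow', 'why'] (min_width=11, slack=1)
Line 11: ['purple', 'good'] (min_width=11, slack=1)
Line 12: ['sand', 'book'] (min_width=9, slack=3)
Line 13: ['box', 'new'] (min_width=7, slack=5)

Answer: network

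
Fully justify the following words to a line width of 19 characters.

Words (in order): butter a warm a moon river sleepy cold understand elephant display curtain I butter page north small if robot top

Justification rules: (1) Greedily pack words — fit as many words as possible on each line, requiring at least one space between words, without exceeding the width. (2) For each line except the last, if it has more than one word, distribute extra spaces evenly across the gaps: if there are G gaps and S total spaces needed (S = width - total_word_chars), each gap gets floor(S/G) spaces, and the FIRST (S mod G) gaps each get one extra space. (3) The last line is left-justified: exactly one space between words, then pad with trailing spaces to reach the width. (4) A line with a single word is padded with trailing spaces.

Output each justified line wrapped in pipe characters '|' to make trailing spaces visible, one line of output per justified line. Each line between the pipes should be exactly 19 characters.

Answer: |butter   a  warm  a|
|moon  river  sleepy|
|cold     understand|
|elephant    display|
|curtain   I  butter|
|page north small if|
|robot top          |

Derivation:
Line 1: ['butter', 'a', 'warm', 'a'] (min_width=15, slack=4)
Line 2: ['moon', 'river', 'sleepy'] (min_width=17, slack=2)
Line 3: ['cold', 'understand'] (min_width=15, slack=4)
Line 4: ['elephant', 'display'] (min_width=16, slack=3)
Line 5: ['curtain', 'I', 'butter'] (min_width=16, slack=3)
Line 6: ['page', 'north', 'small', 'if'] (min_width=19, slack=0)
Line 7: ['robot', 'top'] (min_width=9, slack=10)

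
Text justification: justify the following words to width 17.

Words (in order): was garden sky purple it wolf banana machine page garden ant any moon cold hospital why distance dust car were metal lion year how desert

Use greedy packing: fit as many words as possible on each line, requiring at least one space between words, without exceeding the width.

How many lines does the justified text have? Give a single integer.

Answer: 9

Derivation:
Line 1: ['was', 'garden', 'sky'] (min_width=14, slack=3)
Line 2: ['purple', 'it', 'wolf'] (min_width=14, slack=3)
Line 3: ['banana', 'machine'] (min_width=14, slack=3)
Line 4: ['page', 'garden', 'ant'] (min_width=15, slack=2)
Line 5: ['any', 'moon', 'cold'] (min_width=13, slack=4)
Line 6: ['hospital', 'why'] (min_width=12, slack=5)
Line 7: ['distance', 'dust', 'car'] (min_width=17, slack=0)
Line 8: ['were', 'metal', 'lion'] (min_width=15, slack=2)
Line 9: ['year', 'how', 'desert'] (min_width=15, slack=2)
Total lines: 9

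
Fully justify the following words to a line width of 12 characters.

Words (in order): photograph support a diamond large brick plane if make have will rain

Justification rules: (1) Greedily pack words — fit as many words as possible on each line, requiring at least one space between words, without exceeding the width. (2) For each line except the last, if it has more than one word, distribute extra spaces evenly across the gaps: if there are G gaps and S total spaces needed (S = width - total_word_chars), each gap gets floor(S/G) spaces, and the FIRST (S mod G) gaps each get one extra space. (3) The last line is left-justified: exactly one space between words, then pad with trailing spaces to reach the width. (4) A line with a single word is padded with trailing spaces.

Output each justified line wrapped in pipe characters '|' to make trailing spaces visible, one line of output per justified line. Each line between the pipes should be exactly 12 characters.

Line 1: ['photograph'] (min_width=10, slack=2)
Line 2: ['support', 'a'] (min_width=9, slack=3)
Line 3: ['diamond'] (min_width=7, slack=5)
Line 4: ['large', 'brick'] (min_width=11, slack=1)
Line 5: ['plane', 'if'] (min_width=8, slack=4)
Line 6: ['make', 'have'] (min_width=9, slack=3)
Line 7: ['will', 'rain'] (min_width=9, slack=3)

Answer: |photograph  |
|support    a|
|diamond     |
|large  brick|
|plane     if|
|make    have|
|will rain   |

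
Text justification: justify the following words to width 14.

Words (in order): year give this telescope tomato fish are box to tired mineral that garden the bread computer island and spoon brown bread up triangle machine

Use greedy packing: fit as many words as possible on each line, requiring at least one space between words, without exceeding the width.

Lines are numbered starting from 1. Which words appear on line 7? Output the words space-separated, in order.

Line 1: ['year', 'give', 'this'] (min_width=14, slack=0)
Line 2: ['telescope'] (min_width=9, slack=5)
Line 3: ['tomato', 'fish'] (min_width=11, slack=3)
Line 4: ['are', 'box', 'to'] (min_width=10, slack=4)
Line 5: ['tired', 'mineral'] (min_width=13, slack=1)
Line 6: ['that', 'garden'] (min_width=11, slack=3)
Line 7: ['the', 'bread'] (min_width=9, slack=5)
Line 8: ['computer'] (min_width=8, slack=6)
Line 9: ['island', 'and'] (min_width=10, slack=4)
Line 10: ['spoon', 'brown'] (min_width=11, slack=3)
Line 11: ['bread', 'up'] (min_width=8, slack=6)
Line 12: ['triangle'] (min_width=8, slack=6)
Line 13: ['machine'] (min_width=7, slack=7)

Answer: the bread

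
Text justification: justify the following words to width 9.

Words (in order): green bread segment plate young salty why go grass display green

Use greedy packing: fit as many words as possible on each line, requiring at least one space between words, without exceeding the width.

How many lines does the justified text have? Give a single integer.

Answer: 9

Derivation:
Line 1: ['green'] (min_width=5, slack=4)
Line 2: ['bread'] (min_width=5, slack=4)
Line 3: ['segment'] (min_width=7, slack=2)
Line 4: ['plate'] (min_width=5, slack=4)
Line 5: ['young'] (min_width=5, slack=4)
Line 6: ['salty', 'why'] (min_width=9, slack=0)
Line 7: ['go', 'grass'] (min_width=8, slack=1)
Line 8: ['display'] (min_width=7, slack=2)
Line 9: ['green'] (min_width=5, slack=4)
Total lines: 9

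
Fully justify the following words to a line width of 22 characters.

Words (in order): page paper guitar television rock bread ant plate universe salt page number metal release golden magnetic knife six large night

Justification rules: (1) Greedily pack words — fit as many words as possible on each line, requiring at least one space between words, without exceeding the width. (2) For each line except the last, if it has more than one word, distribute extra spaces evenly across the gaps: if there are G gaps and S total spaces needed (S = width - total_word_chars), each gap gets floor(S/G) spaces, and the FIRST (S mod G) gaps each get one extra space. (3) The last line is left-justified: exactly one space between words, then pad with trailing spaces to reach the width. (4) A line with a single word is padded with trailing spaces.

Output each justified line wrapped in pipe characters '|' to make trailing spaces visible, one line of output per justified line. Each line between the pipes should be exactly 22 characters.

Answer: |page    paper   guitar|
|television  rock bread|
|ant   plate   universe|
|salt page number metal|
|release         golden|
|magnetic   knife   six|
|large night           |

Derivation:
Line 1: ['page', 'paper', 'guitar'] (min_width=17, slack=5)
Line 2: ['television', 'rock', 'bread'] (min_width=21, slack=1)
Line 3: ['ant', 'plate', 'universe'] (min_width=18, slack=4)
Line 4: ['salt', 'page', 'number', 'metal'] (min_width=22, slack=0)
Line 5: ['release', 'golden'] (min_width=14, slack=8)
Line 6: ['magnetic', 'knife', 'six'] (min_width=18, slack=4)
Line 7: ['large', 'night'] (min_width=11, slack=11)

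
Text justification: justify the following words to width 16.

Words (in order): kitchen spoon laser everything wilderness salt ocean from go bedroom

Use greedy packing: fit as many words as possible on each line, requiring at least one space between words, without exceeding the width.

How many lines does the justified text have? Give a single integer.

Line 1: ['kitchen', 'spoon'] (min_width=13, slack=3)
Line 2: ['laser', 'everything'] (min_width=16, slack=0)
Line 3: ['wilderness', 'salt'] (min_width=15, slack=1)
Line 4: ['ocean', 'from', 'go'] (min_width=13, slack=3)
Line 5: ['bedroom'] (min_width=7, slack=9)
Total lines: 5

Answer: 5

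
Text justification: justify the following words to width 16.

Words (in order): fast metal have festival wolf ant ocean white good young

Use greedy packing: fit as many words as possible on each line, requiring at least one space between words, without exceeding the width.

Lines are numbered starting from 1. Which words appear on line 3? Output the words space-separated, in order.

Line 1: ['fast', 'metal', 'have'] (min_width=15, slack=1)
Line 2: ['festival', 'wolf'] (min_width=13, slack=3)
Line 3: ['ant', 'ocean', 'white'] (min_width=15, slack=1)
Line 4: ['good', 'young'] (min_width=10, slack=6)

Answer: ant ocean white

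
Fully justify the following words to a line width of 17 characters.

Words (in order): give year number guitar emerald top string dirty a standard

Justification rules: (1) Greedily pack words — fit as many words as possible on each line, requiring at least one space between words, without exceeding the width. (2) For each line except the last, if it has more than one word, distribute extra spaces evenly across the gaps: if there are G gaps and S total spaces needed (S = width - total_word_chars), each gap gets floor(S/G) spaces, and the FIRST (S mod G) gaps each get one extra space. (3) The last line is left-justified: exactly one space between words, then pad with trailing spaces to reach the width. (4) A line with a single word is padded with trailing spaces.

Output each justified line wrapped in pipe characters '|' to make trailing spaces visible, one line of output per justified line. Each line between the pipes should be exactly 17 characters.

Answer: |give  year number|
|guitar    emerald|
|top  string dirty|
|a standard       |

Derivation:
Line 1: ['give', 'year', 'number'] (min_width=16, slack=1)
Line 2: ['guitar', 'emerald'] (min_width=14, slack=3)
Line 3: ['top', 'string', 'dirty'] (min_width=16, slack=1)
Line 4: ['a', 'standard'] (min_width=10, slack=7)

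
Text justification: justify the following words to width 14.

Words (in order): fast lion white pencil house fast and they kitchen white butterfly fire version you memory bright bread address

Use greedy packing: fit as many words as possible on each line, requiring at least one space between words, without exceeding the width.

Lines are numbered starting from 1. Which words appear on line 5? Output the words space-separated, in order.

Line 1: ['fast', 'lion'] (min_width=9, slack=5)
Line 2: ['white', 'pencil'] (min_width=12, slack=2)
Line 3: ['house', 'fast', 'and'] (min_width=14, slack=0)
Line 4: ['they', 'kitchen'] (min_width=12, slack=2)
Line 5: ['white'] (min_width=5, slack=9)
Line 6: ['butterfly', 'fire'] (min_width=14, slack=0)
Line 7: ['version', 'you'] (min_width=11, slack=3)
Line 8: ['memory', 'bright'] (min_width=13, slack=1)
Line 9: ['bread', 'address'] (min_width=13, slack=1)

Answer: white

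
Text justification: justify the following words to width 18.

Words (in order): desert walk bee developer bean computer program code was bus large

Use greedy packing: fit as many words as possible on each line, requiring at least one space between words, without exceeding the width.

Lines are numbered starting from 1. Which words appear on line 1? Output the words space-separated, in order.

Line 1: ['desert', 'walk', 'bee'] (min_width=15, slack=3)
Line 2: ['developer', 'bean'] (min_width=14, slack=4)
Line 3: ['computer', 'program'] (min_width=16, slack=2)
Line 4: ['code', 'was', 'bus', 'large'] (min_width=18, slack=0)

Answer: desert walk bee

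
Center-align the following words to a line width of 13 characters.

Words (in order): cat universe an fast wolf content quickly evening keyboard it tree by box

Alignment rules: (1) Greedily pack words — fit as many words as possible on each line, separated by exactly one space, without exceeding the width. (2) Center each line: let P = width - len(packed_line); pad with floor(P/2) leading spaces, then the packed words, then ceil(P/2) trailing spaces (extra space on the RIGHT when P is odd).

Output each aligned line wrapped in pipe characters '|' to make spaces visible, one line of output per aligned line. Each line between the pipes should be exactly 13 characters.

Line 1: ['cat', 'universe'] (min_width=12, slack=1)
Line 2: ['an', 'fast', 'wolf'] (min_width=12, slack=1)
Line 3: ['content'] (min_width=7, slack=6)
Line 4: ['quickly'] (min_width=7, slack=6)
Line 5: ['evening'] (min_width=7, slack=6)
Line 6: ['keyboard', 'it'] (min_width=11, slack=2)
Line 7: ['tree', 'by', 'box'] (min_width=11, slack=2)

Answer: |cat universe |
|an fast wolf |
|   content   |
|   quickly   |
|   evening   |
| keyboard it |
| tree by box |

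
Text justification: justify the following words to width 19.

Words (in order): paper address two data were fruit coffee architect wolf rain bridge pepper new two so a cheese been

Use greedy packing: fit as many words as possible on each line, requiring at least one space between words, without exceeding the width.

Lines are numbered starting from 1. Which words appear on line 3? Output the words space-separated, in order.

Answer: coffee architect

Derivation:
Line 1: ['paper', 'address', 'two'] (min_width=17, slack=2)
Line 2: ['data', 'were', 'fruit'] (min_width=15, slack=4)
Line 3: ['coffee', 'architect'] (min_width=16, slack=3)
Line 4: ['wolf', 'rain', 'bridge'] (min_width=16, slack=3)
Line 5: ['pepper', 'new', 'two', 'so', 'a'] (min_width=19, slack=0)
Line 6: ['cheese', 'been'] (min_width=11, slack=8)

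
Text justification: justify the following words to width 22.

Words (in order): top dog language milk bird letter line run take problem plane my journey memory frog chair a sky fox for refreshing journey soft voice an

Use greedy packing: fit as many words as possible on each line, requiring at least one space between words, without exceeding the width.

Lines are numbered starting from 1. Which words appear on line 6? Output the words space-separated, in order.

Answer: refreshing journey

Derivation:
Line 1: ['top', 'dog', 'language', 'milk'] (min_width=21, slack=1)
Line 2: ['bird', 'letter', 'line', 'run'] (min_width=20, slack=2)
Line 3: ['take', 'problem', 'plane', 'my'] (min_width=21, slack=1)
Line 4: ['journey', 'memory', 'frog'] (min_width=19, slack=3)
Line 5: ['chair', 'a', 'sky', 'fox', 'for'] (min_width=19, slack=3)
Line 6: ['refreshing', 'journey'] (min_width=18, slack=4)
Line 7: ['soft', 'voice', 'an'] (min_width=13, slack=9)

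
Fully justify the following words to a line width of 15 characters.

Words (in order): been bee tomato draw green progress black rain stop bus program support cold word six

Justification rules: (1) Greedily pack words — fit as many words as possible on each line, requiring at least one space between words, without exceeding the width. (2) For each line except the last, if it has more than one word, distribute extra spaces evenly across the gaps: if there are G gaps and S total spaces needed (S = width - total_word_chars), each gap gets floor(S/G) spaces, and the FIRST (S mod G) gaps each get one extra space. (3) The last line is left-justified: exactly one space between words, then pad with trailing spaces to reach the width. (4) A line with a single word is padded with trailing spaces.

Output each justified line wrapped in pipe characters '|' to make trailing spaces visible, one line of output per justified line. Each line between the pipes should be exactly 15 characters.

Answer: |been bee tomato|
|draw      green|
|progress  black|
|rain  stop  bus|
|program support|
|cold word six  |

Derivation:
Line 1: ['been', 'bee', 'tomato'] (min_width=15, slack=0)
Line 2: ['draw', 'green'] (min_width=10, slack=5)
Line 3: ['progress', 'black'] (min_width=14, slack=1)
Line 4: ['rain', 'stop', 'bus'] (min_width=13, slack=2)
Line 5: ['program', 'support'] (min_width=15, slack=0)
Line 6: ['cold', 'word', 'six'] (min_width=13, slack=2)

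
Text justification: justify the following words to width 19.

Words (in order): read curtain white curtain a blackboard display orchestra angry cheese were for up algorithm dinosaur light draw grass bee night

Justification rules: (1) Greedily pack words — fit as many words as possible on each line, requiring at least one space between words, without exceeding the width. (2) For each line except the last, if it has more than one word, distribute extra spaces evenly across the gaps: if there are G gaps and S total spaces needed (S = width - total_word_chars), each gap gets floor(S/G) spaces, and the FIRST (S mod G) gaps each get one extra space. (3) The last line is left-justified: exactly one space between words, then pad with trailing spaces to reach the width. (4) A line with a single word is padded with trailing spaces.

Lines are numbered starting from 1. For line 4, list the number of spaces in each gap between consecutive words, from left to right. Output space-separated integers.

Line 1: ['read', 'curtain', 'white'] (min_width=18, slack=1)
Line 2: ['curtain', 'a'] (min_width=9, slack=10)
Line 3: ['blackboard', 'display'] (min_width=18, slack=1)
Line 4: ['orchestra', 'angry'] (min_width=15, slack=4)
Line 5: ['cheese', 'were', 'for', 'up'] (min_width=18, slack=1)
Line 6: ['algorithm', 'dinosaur'] (min_width=18, slack=1)
Line 7: ['light', 'draw', 'grass'] (min_width=16, slack=3)
Line 8: ['bee', 'night'] (min_width=9, slack=10)

Answer: 5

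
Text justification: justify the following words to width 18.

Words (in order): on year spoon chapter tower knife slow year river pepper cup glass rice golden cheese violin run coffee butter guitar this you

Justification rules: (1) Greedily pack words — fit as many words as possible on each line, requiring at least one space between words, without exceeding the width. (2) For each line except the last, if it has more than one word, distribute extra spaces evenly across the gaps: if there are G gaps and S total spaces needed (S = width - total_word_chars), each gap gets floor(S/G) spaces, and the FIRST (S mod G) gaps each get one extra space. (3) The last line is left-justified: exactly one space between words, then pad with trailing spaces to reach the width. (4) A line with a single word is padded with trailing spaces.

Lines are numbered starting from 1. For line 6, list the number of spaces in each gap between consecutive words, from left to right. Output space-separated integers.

Line 1: ['on', 'year', 'spoon'] (min_width=13, slack=5)
Line 2: ['chapter', 'tower'] (min_width=13, slack=5)
Line 3: ['knife', 'slow', 'year'] (min_width=15, slack=3)
Line 4: ['river', 'pepper', 'cup'] (min_width=16, slack=2)
Line 5: ['glass', 'rice', 'golden'] (min_width=17, slack=1)
Line 6: ['cheese', 'violin', 'run'] (min_width=17, slack=1)
Line 7: ['coffee', 'butter'] (min_width=13, slack=5)
Line 8: ['guitar', 'this', 'you'] (min_width=15, slack=3)

Answer: 2 1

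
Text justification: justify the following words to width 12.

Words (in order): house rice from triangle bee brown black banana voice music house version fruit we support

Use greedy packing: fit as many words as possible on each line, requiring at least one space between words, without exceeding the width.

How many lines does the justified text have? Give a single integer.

Answer: 9

Derivation:
Line 1: ['house', 'rice'] (min_width=10, slack=2)
Line 2: ['from'] (min_width=4, slack=8)
Line 3: ['triangle', 'bee'] (min_width=12, slack=0)
Line 4: ['brown', 'black'] (min_width=11, slack=1)
Line 5: ['banana', 'voice'] (min_width=12, slack=0)
Line 6: ['music', 'house'] (min_width=11, slack=1)
Line 7: ['version'] (min_width=7, slack=5)
Line 8: ['fruit', 'we'] (min_width=8, slack=4)
Line 9: ['support'] (min_width=7, slack=5)
Total lines: 9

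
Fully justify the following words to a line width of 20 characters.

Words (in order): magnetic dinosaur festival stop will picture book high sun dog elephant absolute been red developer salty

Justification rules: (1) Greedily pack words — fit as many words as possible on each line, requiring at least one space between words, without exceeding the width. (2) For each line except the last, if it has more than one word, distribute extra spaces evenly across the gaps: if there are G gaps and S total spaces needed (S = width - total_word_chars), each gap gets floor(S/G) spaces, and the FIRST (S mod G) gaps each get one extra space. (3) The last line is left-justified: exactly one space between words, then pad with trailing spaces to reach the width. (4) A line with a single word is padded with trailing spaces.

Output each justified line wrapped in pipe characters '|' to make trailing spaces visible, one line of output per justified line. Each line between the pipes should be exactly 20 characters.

Line 1: ['magnetic', 'dinosaur'] (min_width=17, slack=3)
Line 2: ['festival', 'stop', 'will'] (min_width=18, slack=2)
Line 3: ['picture', 'book', 'high'] (min_width=17, slack=3)
Line 4: ['sun', 'dog', 'elephant'] (min_width=16, slack=4)
Line 5: ['absolute', 'been', 'red'] (min_width=17, slack=3)
Line 6: ['developer', 'salty'] (min_width=15, slack=5)

Answer: |magnetic    dinosaur|
|festival  stop  will|
|picture   book  high|
|sun   dog   elephant|
|absolute   been  red|
|developer salty     |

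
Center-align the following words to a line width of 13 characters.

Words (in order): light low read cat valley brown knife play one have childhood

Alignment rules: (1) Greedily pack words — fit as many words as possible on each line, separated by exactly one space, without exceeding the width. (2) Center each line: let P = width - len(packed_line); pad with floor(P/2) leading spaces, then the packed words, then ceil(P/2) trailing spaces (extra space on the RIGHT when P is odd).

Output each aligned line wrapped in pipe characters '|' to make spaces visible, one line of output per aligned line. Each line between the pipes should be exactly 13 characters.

Line 1: ['light', 'low'] (min_width=9, slack=4)
Line 2: ['read', 'cat'] (min_width=8, slack=5)
Line 3: ['valley', 'brown'] (min_width=12, slack=1)
Line 4: ['knife', 'play'] (min_width=10, slack=3)
Line 5: ['one', 'have'] (min_width=8, slack=5)
Line 6: ['childhood'] (min_width=9, slack=4)

Answer: |  light low  |
|  read cat   |
|valley brown |
| knife play  |
|  one have   |
|  childhood  |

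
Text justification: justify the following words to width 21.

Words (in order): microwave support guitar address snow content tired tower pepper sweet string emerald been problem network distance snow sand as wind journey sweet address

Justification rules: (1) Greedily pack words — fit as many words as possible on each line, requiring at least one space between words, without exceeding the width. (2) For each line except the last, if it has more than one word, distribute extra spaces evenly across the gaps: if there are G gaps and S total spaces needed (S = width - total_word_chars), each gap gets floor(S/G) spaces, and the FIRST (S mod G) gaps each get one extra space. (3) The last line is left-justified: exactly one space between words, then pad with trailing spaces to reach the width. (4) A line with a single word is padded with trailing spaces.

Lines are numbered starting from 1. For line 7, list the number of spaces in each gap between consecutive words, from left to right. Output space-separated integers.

Line 1: ['microwave', 'support'] (min_width=17, slack=4)
Line 2: ['guitar', 'address', 'snow'] (min_width=19, slack=2)
Line 3: ['content', 'tired', 'tower'] (min_width=19, slack=2)
Line 4: ['pepper', 'sweet', 'string'] (min_width=19, slack=2)
Line 5: ['emerald', 'been', 'problem'] (min_width=20, slack=1)
Line 6: ['network', 'distance', 'snow'] (min_width=21, slack=0)
Line 7: ['sand', 'as', 'wind', 'journey'] (min_width=20, slack=1)
Line 8: ['sweet', 'address'] (min_width=13, slack=8)

Answer: 2 1 1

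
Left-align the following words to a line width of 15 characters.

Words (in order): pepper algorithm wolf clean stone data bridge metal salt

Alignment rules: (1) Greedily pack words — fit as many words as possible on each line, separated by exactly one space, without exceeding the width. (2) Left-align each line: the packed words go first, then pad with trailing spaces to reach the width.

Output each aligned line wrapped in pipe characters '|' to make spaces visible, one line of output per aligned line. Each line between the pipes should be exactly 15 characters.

Line 1: ['pepper'] (min_width=6, slack=9)
Line 2: ['algorithm', 'wolf'] (min_width=14, slack=1)
Line 3: ['clean', 'stone'] (min_width=11, slack=4)
Line 4: ['data', 'bridge'] (min_width=11, slack=4)
Line 5: ['metal', 'salt'] (min_width=10, slack=5)

Answer: |pepper         |
|algorithm wolf |
|clean stone    |
|data bridge    |
|metal salt     |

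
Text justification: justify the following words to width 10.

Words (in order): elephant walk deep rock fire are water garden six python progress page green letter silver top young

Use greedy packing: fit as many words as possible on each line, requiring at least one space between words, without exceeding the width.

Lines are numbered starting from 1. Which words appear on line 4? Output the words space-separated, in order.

Line 1: ['elephant'] (min_width=8, slack=2)
Line 2: ['walk', 'deep'] (min_width=9, slack=1)
Line 3: ['rock', 'fire'] (min_width=9, slack=1)
Line 4: ['are', 'water'] (min_width=9, slack=1)
Line 5: ['garden', 'six'] (min_width=10, slack=0)
Line 6: ['python'] (min_width=6, slack=4)
Line 7: ['progress'] (min_width=8, slack=2)
Line 8: ['page', 'green'] (min_width=10, slack=0)
Line 9: ['letter'] (min_width=6, slack=4)
Line 10: ['silver', 'top'] (min_width=10, slack=0)
Line 11: ['young'] (min_width=5, slack=5)

Answer: are water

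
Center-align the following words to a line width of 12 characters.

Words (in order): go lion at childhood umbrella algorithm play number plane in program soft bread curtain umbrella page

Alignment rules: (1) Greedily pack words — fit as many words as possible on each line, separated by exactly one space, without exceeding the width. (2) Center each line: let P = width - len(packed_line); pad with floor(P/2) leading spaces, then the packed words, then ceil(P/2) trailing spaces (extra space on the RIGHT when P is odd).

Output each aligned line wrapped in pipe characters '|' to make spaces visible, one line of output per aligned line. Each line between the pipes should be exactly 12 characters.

Line 1: ['go', 'lion', 'at'] (min_width=10, slack=2)
Line 2: ['childhood'] (min_width=9, slack=3)
Line 3: ['umbrella'] (min_width=8, slack=4)
Line 4: ['algorithm'] (min_width=9, slack=3)
Line 5: ['play', 'number'] (min_width=11, slack=1)
Line 6: ['plane', 'in'] (min_width=8, slack=4)
Line 7: ['program', 'soft'] (min_width=12, slack=0)
Line 8: ['bread'] (min_width=5, slack=7)
Line 9: ['curtain'] (min_width=7, slack=5)
Line 10: ['umbrella'] (min_width=8, slack=4)
Line 11: ['page'] (min_width=4, slack=8)

Answer: | go lion at |
| childhood  |
|  umbrella  |
| algorithm  |
|play number |
|  plane in  |
|program soft|
|   bread    |
|  curtain   |
|  umbrella  |
|    page    |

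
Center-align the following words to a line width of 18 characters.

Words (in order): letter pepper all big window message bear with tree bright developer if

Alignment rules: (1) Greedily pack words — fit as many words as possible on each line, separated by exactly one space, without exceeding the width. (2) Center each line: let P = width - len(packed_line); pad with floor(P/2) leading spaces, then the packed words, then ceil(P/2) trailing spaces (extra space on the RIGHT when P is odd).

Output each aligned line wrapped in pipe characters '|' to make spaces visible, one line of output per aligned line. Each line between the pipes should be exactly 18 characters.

Answer: |letter pepper all |
|big window message|
|  bear with tree  |
| bright developer |
|        if        |

Derivation:
Line 1: ['letter', 'pepper', 'all'] (min_width=17, slack=1)
Line 2: ['big', 'window', 'message'] (min_width=18, slack=0)
Line 3: ['bear', 'with', 'tree'] (min_width=14, slack=4)
Line 4: ['bright', 'developer'] (min_width=16, slack=2)
Line 5: ['if'] (min_width=2, slack=16)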